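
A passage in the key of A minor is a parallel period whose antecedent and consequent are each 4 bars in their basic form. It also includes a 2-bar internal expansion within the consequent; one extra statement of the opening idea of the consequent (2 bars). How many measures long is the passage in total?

Basic parallel period: 4 + 4 = 8 bars.
8 (basic form) + 2 (internal expansion) + 2 (extra statement) = 12.

12 measures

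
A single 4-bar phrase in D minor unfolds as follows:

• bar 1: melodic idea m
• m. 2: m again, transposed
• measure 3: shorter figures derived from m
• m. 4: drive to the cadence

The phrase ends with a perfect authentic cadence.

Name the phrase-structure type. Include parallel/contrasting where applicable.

Basic idea (m. 1) + its repetition (m. 2) form the presentation; fragmentation and cadence (mm. 3–4) form the continuation — the 4-bar whole is a sentence.

sentence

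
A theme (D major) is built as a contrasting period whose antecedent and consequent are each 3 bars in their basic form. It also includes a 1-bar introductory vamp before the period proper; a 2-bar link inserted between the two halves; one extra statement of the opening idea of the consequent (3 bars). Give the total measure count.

12 measures

Basic contrasting period: 3 + 3 = 6 bars.
6 (basic form) + 1 (introduction) + 2 (link) + 3 (extra statement) = 12.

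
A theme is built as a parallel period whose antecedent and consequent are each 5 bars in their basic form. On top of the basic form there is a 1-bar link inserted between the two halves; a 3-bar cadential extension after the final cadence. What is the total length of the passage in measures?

Basic parallel period: 5 + 5 = 10 bars.
10 (basic form) + 1 (link) + 3 (cadential extension) = 14.

14 measures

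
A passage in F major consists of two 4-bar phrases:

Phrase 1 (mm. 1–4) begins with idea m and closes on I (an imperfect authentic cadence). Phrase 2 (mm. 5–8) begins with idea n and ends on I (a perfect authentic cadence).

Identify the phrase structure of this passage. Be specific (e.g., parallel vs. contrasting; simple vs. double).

Phrase 1 ends with an imperfect authentic cadence (weaker) and phrase 2 with a perfect authentic cadence (stronger): antecedent + consequent = a period.
The two phrases open with different material (m / n), so the period is contrasting.

contrasting period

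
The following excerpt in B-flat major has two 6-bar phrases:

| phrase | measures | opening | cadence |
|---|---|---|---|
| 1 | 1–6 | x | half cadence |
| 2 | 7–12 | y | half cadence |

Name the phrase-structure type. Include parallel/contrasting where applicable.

The second phrase closes with a half cadence, which is not stronger than the first phrase's half cadence; without a weak→strong cadential pair there is no antecedent–consequent relationship, so this is a phrase group rather than a period.

phrase group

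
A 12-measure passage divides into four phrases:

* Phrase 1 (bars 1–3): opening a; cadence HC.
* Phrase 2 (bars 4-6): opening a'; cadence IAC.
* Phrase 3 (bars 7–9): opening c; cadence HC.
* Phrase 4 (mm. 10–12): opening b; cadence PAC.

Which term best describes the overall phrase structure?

Four phrases in two halves: the first half (bars 1–6) ends with an imperfect authentic cadence, the second (measures 7–12) with a perfect authentic cadence — a large antecedent–consequent pair, i.e. a double period.
Phrase 3 begins with different material from phrase 1, making it contrasting.

contrasting double period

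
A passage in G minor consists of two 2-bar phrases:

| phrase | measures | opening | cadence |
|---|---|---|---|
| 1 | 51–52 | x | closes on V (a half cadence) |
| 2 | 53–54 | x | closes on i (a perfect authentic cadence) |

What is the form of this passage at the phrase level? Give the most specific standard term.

parallel period

Phrase 1 ends with a half cadence (weaker) and phrase 2 with a perfect authentic cadence (stronger): antecedent + consequent = a period.
The two phrases open with the same material (x / x), so the period is parallel.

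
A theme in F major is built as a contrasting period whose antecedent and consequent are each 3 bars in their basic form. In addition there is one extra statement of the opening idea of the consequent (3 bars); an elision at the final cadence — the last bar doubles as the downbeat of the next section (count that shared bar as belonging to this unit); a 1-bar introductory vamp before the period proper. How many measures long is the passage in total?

Basic contrasting period: 3 + 3 = 6 bars.
6 (basic form) + 3 (extra statement) + 1 (introduction) = 10.
The elision shares a bar with the next section but does not change this unit's count.

10 measures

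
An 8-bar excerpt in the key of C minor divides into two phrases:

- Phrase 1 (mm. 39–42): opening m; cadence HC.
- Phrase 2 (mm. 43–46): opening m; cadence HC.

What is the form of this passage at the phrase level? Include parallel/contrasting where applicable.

repeated phrase

Both phrases have the same opening (m) and the same cadence (half cadence): the second is a restatement, not a consequent, so this is a repeated phrase rather than a period.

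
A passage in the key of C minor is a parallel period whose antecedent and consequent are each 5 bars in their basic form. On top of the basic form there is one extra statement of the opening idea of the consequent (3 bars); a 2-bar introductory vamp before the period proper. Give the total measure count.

15 measures

Basic parallel period: 5 + 5 = 10 bars.
10 (basic form) + 3 (extra statement) + 2 (introduction) = 15.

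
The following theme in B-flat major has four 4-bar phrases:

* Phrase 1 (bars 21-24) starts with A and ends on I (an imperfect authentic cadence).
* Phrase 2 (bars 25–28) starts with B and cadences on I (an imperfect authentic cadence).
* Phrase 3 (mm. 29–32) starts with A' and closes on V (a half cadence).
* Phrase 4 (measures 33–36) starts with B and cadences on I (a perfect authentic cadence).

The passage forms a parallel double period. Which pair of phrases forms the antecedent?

In a double period the first pair of phrases (ending imperfect authentic cadence) is the large antecedent and the second pair (ending perfect authentic cadence) is the large consequent; the antecedent is phrases 1 and 2.

phrases 1 and 2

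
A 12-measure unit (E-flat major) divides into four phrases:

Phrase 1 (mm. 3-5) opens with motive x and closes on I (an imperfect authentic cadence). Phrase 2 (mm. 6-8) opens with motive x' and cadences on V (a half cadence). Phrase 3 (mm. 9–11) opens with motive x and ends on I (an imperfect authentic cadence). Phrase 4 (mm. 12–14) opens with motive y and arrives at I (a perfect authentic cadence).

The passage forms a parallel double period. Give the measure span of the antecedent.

In a double period the first pair of phrases (ending half cadence) is the large antecedent and the second pair (ending perfect authentic cadence) is the large consequent; the antecedent is measures 3–8.

measures 3–8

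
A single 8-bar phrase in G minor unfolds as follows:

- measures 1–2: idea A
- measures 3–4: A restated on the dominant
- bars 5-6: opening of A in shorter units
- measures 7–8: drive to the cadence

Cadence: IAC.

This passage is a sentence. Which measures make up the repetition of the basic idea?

The presentation of a sentence is the basic idea (measures 1–2) plus its repetition (measures 3-4); the repetition of the basic idea is therefore bars 3-4.

measures 3–4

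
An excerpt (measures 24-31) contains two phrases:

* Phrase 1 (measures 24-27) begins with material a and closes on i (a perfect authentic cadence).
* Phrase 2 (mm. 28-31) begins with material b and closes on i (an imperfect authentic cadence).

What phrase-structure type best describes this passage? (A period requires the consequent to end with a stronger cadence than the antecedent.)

phrase group

The second phrase closes with an imperfect authentic cadence, which is not stronger than the first phrase's perfect authentic cadence; without a weak→strong cadential pair there is no antecedent–consequent relationship, so this is a phrase group rather than a period.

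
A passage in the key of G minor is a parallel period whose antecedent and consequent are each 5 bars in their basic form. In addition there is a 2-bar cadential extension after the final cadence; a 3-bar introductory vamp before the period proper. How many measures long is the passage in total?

15 measures

Basic parallel period: 5 + 5 = 10 bars.
10 (basic form) + 2 (cadential extension) + 3 (introduction) = 15.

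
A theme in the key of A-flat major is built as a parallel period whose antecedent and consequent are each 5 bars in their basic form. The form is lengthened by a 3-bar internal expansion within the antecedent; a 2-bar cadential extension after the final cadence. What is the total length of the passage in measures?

Basic parallel period: 5 + 5 = 10 bars.
10 (basic form) + 3 (internal expansion) + 2 (cadential extension) = 15.

15 measures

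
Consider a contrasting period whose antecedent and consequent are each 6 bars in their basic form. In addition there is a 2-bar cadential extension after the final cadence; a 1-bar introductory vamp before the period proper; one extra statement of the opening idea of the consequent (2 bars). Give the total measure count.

17 measures

Basic contrasting period: 6 + 6 = 12 bars.
12 (basic form) + 2 (cadential extension) + 1 (introduction) + 2 (extra statement) = 17.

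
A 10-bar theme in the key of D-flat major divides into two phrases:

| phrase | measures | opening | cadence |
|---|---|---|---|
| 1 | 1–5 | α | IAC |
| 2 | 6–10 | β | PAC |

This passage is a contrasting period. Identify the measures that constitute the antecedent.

The antecedent is the phrase ending with the weaker cadence (imperfect authentic cadence, phrase 1) and the consequent the one ending more conclusively (perfect authentic cadence, phrase 2); the antecedent is measures 1–5.

measures 1–5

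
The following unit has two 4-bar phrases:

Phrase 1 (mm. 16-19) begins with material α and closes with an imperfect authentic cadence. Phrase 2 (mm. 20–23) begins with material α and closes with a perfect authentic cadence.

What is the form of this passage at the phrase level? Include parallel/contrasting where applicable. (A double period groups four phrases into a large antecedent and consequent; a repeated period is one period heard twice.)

parallel period

Phrase 1 ends with an imperfect authentic cadence (weaker) and phrase 2 with a perfect authentic cadence (stronger): antecedent + consequent = a period.
The two phrases open with the same material (α / α), so the period is parallel.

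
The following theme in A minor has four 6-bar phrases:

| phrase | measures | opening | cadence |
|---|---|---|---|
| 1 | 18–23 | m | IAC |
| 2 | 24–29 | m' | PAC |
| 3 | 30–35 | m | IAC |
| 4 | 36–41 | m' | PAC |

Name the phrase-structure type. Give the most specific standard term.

repeated period

The cadence pattern IAC–PAC–IAC–PAC is weak–strong twice, and phrases 3–4 restate phrases 1–2: a period heard twice, not a double period (which would end weakly at phrase 2).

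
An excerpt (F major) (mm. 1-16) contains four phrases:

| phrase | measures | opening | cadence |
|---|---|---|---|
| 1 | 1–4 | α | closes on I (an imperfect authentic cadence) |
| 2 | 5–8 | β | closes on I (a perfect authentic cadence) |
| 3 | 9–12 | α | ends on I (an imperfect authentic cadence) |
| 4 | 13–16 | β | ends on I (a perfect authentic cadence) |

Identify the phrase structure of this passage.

repeated period

The cadence pattern IAC–PAC–IAC–PAC is weak–strong twice, and phrases 3–4 restate phrases 1–2: a period heard twice, not a double period (which would end weakly at phrase 2).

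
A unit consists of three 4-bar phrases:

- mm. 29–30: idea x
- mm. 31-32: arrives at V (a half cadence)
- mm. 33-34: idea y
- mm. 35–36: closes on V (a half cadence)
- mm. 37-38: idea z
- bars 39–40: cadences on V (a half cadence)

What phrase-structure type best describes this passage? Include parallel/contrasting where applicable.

The final phrase closes with a half cadence, which is not stronger than the preceding half cadence; the 3 phrases lack an overall antecedent–consequent design and so form a phrase group.

phrase group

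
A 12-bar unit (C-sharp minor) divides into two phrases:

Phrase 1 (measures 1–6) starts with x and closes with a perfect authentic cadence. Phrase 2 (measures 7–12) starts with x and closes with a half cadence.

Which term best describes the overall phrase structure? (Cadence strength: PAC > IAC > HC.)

phrase group

The second phrase closes with a half cadence, which is not stronger than the first phrase's perfect authentic cadence; without a weak→strong cadential pair there is no antecedent–consequent relationship, so this is a phrase group rather than a period.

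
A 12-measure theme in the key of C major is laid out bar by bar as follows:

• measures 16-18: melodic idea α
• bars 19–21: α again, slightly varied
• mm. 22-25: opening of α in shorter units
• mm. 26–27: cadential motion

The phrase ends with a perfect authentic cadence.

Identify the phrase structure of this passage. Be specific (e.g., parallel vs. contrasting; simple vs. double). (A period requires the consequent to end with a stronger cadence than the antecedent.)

sentence

Basic idea (measures 16–18) + its repetition (mm. 19-21) form the presentation; fragmentation and cadence (mm. 22–27) form the continuation — the 12-bar whole is a sentence.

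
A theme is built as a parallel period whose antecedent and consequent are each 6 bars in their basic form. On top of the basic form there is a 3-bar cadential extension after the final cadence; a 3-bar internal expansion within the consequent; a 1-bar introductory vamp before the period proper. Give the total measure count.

Basic parallel period: 6 + 6 = 12 bars.
12 (basic form) + 3 (cadential extension) + 3 (internal expansion) + 1 (introduction) = 19.

19 measures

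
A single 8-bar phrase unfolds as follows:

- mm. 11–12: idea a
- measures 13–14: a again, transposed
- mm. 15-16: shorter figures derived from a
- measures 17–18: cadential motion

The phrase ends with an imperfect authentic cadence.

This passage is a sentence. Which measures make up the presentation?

measures 11–14

The presentation of a sentence is the basic idea (mm. 11–12) plus its repetition (mm. 13–14); the presentation is therefore mm. 11–14.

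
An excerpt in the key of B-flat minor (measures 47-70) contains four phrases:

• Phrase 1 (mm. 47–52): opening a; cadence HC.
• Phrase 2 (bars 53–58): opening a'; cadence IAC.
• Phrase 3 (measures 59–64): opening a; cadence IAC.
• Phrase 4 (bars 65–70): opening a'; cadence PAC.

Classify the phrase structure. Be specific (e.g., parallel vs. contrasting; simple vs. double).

Four phrases in two halves: the first half (measures 47–58) ends with an imperfect authentic cadence, the second (measures 59-70) with a perfect authentic cadence — a large antecedent–consequent pair, i.e. a double period.
Phrase 3 begins with the same material as phrase 1, making it parallel.

parallel double period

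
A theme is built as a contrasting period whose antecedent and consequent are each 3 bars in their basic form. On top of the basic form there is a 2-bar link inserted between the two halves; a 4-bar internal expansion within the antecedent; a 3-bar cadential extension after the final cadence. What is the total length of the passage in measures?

Basic contrasting period: 3 + 3 = 6 bars.
6 (basic form) + 2 (link) + 4 (internal expansion) + 3 (cadential extension) = 15.

15 measures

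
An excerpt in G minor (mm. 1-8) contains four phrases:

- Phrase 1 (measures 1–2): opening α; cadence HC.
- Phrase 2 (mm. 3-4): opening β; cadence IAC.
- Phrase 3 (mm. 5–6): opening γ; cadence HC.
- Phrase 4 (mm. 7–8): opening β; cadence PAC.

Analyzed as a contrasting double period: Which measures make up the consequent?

measures 5–8

In a double period the four phrases pair into a large antecedent (phrases 1–2, ending imperfect authentic cadence) and a large consequent (phrases 3–4, ending perfect authentic cadence). The consequent spans measures 5–8.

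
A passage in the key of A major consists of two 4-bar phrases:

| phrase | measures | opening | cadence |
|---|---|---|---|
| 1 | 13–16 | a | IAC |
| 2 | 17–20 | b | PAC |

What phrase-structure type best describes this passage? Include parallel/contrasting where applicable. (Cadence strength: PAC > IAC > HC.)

Phrase 1 ends with an imperfect authentic cadence (weaker) and phrase 2 with a perfect authentic cadence (stronger): antecedent + consequent = a period.
The two phrases open with different material (a / b), so the period is contrasting.

contrasting period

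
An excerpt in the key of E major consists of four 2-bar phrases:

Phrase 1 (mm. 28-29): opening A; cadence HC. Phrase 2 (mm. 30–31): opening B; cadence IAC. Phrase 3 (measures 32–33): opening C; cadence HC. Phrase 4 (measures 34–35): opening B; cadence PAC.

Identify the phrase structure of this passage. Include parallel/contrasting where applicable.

Four phrases in two halves: the first half (bars 28–31) ends with an imperfect authentic cadence, the second (bars 32–35) with a perfect authentic cadence — a large antecedent–consequent pair, i.e. a double period.
Phrase 3 begins with different material from phrase 1, making it contrasting.

contrasting double period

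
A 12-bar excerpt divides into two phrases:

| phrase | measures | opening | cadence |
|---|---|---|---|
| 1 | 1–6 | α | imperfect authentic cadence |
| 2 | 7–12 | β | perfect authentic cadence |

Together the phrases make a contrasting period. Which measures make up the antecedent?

The phrase ending with the weaker cadence (imperfect authentic cadence) is the antecedent; the one ending more conclusively (perfect authentic cadence) is the consequent. The antecedent is measures 1–6.

measures 1–6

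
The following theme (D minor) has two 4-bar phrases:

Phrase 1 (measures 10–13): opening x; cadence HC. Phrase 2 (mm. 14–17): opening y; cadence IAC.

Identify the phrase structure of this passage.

Phrase 1 ends with a half cadence (weaker) and phrase 2 with an imperfect authentic cadence (stronger): antecedent + consequent = a period.
The two phrases open with different material (x / y), so the period is contrasting.

contrasting period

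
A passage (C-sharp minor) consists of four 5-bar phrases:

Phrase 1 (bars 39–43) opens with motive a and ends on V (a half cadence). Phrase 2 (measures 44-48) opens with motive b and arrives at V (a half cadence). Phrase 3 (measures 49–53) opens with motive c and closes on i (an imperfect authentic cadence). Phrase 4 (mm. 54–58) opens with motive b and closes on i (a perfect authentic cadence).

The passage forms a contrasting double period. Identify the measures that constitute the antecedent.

In a double period the four phrases pair into a large antecedent (phrases 1–2, ending half cadence) and a large consequent (phrases 3–4, ending perfect authentic cadence). The antecedent spans bars 39–48.

measures 39–48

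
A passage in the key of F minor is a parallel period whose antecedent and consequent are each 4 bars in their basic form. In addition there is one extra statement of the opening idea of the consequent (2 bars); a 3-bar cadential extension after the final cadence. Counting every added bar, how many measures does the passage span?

13 measures

Basic parallel period: 4 + 4 = 8 bars.
8 (basic form) + 2 (extra statement) + 3 (cadential extension) = 13.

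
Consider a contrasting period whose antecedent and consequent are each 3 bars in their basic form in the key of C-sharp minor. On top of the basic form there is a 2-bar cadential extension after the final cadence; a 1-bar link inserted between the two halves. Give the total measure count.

9 measures

Basic contrasting period: 3 + 3 = 6 bars.
6 (basic form) + 2 (cadential extension) + 1 (link) = 9.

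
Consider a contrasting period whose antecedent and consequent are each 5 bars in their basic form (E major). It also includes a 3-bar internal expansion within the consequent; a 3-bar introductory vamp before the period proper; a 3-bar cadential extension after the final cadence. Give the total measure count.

19 measures

Basic contrasting period: 5 + 5 = 10 bars.
10 (basic form) + 3 (internal expansion) + 3 (introduction) + 3 (cadential extension) = 19.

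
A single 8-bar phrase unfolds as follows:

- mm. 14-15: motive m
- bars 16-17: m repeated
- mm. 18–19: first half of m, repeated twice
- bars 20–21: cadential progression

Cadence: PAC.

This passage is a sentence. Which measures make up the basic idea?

The presentation of a sentence is the basic idea (mm. 14–15) plus its repetition (mm. 16–17); the basic idea is therefore mm. 14–15.

measures 14–15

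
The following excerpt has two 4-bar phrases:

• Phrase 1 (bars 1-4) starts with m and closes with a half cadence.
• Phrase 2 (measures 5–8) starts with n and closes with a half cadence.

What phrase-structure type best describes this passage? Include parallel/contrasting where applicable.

The second phrase closes with a half cadence, which is not stronger than the first phrase's half cadence; without a weak→strong cadential pair there is no antecedent–consequent relationship, so this is a phrase group rather than a period.

phrase group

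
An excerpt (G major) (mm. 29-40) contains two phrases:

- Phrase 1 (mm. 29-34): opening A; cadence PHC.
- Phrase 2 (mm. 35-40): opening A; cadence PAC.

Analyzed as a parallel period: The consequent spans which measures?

The antecedent is the phrase ending with the weaker cadence (Phrygian half cadence, phrase 1) and the consequent the one ending more conclusively (perfect authentic cadence, phrase 2); the consequent is mm. 35-40.

measures 35–40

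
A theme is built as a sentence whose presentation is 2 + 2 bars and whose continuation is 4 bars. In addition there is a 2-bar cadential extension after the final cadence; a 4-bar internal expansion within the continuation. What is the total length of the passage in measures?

Basic sentence: 2 + 2 + 4 = 8 bars.
8 (basic form) + 2 (cadential extension) + 4 (internal expansion) = 14.

14 measures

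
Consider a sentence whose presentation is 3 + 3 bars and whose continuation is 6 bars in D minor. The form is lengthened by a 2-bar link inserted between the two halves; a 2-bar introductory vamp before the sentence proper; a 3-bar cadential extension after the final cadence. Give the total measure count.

Basic sentence: 3 + 3 + 6 = 12 bars.
12 (basic form) + 2 (link) + 2 (introduction) + 3 (cadential extension) = 19.

19 measures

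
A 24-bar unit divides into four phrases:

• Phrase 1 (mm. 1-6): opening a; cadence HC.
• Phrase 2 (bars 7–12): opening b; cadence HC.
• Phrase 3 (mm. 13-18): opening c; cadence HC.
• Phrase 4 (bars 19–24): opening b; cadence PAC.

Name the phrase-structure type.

contrasting double period

Four phrases in two halves: the first half (mm. 1-12) ends with a half cadence, the second (bars 13–24) with a perfect authentic cadence — a large antecedent–consequent pair, i.e. a double period.
Phrase 3 begins with different material from phrase 1, making it contrasting.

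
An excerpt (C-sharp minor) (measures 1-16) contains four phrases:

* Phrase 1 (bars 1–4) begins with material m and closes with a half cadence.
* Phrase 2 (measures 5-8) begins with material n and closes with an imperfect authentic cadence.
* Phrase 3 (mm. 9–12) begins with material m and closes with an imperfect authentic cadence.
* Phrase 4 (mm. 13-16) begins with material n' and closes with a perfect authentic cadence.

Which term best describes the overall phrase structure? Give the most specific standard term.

Four phrases in two halves: the first half (mm. 1–8) ends with an imperfect authentic cadence, the second (bars 9–16) with a perfect authentic cadence — a large antecedent–consequent pair, i.e. a double period.
Phrase 3 begins with the same material as phrase 1, making it parallel.

parallel double period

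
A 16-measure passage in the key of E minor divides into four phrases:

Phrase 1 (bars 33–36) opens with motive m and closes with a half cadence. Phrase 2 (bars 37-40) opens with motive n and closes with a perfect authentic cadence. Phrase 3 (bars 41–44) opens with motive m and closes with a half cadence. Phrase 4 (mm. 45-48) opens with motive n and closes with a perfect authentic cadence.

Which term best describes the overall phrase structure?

repeated period

The cadence pattern HC–PAC–HC–PAC is weak–strong twice, and phrases 3–4 restate phrases 1–2: a period heard twice, not a double period (which would end weakly at phrase 2).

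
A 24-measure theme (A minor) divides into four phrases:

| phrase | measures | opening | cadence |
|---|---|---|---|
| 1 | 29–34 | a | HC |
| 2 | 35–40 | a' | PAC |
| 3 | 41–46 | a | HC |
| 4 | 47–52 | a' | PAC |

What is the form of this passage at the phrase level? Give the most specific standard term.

repeated period

The cadence pattern HC–PAC–HC–PAC is weak–strong twice, and phrases 3–4 restate phrases 1–2: a period heard twice, not a double period (which would end weakly at phrase 2).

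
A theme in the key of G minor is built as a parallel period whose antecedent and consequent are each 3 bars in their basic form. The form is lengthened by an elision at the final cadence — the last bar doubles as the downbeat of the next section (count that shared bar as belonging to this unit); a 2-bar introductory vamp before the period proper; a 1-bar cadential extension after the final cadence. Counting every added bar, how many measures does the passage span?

Basic parallel period: 3 + 3 = 6 bars.
6 (basic form) + 2 (introduction) + 1 (cadential extension) = 9.
The elision shares a bar with the next section but does not change this unit's count.

9 measures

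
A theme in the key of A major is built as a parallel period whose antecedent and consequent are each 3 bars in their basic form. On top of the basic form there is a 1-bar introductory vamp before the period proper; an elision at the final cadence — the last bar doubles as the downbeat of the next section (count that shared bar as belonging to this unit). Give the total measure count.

7 measures

Basic parallel period: 3 + 3 = 6 bars.
6 (basic form) + 1 (introduction) = 7.
The elision shares a bar with the next section but does not change this unit's count.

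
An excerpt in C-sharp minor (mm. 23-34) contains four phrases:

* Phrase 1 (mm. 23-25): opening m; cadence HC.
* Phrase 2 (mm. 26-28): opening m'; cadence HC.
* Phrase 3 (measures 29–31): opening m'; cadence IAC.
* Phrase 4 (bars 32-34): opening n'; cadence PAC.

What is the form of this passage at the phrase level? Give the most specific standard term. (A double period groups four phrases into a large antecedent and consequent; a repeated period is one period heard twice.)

Four phrases in two halves: the first half (bars 23–28) ends with a half cadence, the second (bars 29-34) with a perfect authentic cadence — a large antecedent–consequent pair, i.e. a double period.
Phrase 3 begins with the same material as phrase 1, making it parallel.

parallel double period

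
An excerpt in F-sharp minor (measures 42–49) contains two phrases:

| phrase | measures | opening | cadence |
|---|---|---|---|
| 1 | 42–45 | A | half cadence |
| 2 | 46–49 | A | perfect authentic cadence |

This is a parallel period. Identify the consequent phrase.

phrase 2

The phrase ending with the weaker cadence (half cadence) is the antecedent; the one ending more conclusively (perfect authentic cadence) is the consequent. The consequent is phrase 2.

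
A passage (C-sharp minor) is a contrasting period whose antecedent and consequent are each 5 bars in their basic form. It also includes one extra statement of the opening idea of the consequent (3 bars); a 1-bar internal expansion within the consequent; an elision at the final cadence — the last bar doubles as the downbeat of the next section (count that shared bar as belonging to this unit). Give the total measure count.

14 measures

Basic contrasting period: 5 + 5 = 10 bars.
10 (basic form) + 3 (extra statement) + 1 (internal expansion) = 14.
The elision shares a bar with the next section but does not change this unit's count.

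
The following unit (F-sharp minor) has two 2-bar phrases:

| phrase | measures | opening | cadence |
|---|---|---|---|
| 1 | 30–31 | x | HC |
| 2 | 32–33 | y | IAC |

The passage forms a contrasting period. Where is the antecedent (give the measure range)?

measures 30–31

The antecedent is the phrase ending with the weaker cadence (half cadence, phrase 1) and the consequent the one ending more conclusively (imperfect authentic cadence, phrase 2); the antecedent is mm. 30–31.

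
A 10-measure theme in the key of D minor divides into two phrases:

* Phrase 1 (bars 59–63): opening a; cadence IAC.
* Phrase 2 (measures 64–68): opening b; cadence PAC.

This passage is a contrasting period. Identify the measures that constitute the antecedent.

The antecedent is the phrase ending with the weaker cadence (imperfect authentic cadence, phrase 1) and the consequent the one ending more conclusively (perfect authentic cadence, phrase 2); the antecedent is measures 59–63.

measures 59–63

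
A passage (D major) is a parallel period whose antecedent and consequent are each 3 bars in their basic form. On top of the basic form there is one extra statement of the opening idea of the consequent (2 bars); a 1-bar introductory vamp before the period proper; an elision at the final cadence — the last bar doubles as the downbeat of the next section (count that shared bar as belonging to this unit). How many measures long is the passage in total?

9 measures

Basic parallel period: 3 + 3 = 6 bars.
6 (basic form) + 2 (extra statement) + 1 (introduction) = 9.
The elision shares a bar with the next section but does not change this unit's count.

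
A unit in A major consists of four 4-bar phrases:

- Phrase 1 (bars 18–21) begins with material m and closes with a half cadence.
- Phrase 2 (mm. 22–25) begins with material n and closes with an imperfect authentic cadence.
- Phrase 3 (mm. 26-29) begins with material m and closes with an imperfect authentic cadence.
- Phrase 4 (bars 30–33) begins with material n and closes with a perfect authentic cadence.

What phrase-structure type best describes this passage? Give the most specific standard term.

parallel double period

Four phrases in two halves: the first half (mm. 18-25) ends with an imperfect authentic cadence, the second (bars 26-33) with a perfect authentic cadence — a large antecedent–consequent pair, i.e. a double period.
Phrase 3 begins with the same material as phrase 1, making it parallel.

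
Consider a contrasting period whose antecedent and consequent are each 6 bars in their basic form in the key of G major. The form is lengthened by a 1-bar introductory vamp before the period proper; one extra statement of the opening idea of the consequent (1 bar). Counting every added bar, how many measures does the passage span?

14 measures

Basic contrasting period: 6 + 6 = 12 bars.
12 (basic form) + 1 (introduction) + 1 (extra statement) = 14.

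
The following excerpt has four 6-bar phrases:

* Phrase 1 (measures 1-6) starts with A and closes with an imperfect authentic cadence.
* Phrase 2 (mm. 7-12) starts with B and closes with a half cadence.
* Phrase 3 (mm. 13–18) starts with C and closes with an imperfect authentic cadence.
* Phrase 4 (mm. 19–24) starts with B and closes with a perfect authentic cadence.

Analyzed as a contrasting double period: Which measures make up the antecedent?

In a double period the four phrases pair into a large antecedent (phrases 1–2, ending half cadence) and a large consequent (phrases 3–4, ending perfect authentic cadence). The antecedent spans mm. 1–12.

measures 1–12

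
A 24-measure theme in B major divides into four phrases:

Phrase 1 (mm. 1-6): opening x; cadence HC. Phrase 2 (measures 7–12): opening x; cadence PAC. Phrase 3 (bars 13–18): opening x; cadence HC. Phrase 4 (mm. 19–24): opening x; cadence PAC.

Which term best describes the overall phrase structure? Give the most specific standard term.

The cadence pattern HC–PAC–HC–PAC is weak–strong twice, and phrases 3–4 restate phrases 1–2: a period heard twice, not a double period (which would end weakly at phrase 2).

repeated period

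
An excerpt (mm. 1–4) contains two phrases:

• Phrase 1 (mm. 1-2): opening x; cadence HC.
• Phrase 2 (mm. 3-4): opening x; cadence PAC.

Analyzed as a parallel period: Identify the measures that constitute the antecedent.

The antecedent is the phrase ending with the weaker cadence (half cadence, phrase 1) and the consequent the one ending more conclusively (perfect authentic cadence, phrase 2); the antecedent is mm. 1–2.

measures 1–2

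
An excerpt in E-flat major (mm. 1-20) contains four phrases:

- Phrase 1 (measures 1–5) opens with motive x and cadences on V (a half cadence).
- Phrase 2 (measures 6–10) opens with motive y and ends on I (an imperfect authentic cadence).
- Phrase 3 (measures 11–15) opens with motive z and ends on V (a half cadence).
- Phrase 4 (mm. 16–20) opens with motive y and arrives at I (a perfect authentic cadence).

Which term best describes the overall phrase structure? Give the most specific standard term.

contrasting double period

Four phrases in two halves: the first half (measures 1-10) ends with an imperfect authentic cadence, the second (mm. 11-20) with a perfect authentic cadence — a large antecedent–consequent pair, i.e. a double period.
Phrase 3 begins with different material from phrase 1, making it contrasting.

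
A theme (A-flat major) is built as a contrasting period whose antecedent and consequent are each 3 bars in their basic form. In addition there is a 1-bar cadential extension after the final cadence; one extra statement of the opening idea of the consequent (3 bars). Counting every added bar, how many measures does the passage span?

10 measures

Basic contrasting period: 3 + 3 = 6 bars.
6 (basic form) + 1 (cadential extension) + 3 (extra statement) = 10.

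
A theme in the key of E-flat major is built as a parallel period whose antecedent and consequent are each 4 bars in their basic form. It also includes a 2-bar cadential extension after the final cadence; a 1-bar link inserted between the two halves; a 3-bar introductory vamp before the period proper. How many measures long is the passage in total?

14 measures

Basic parallel period: 4 + 4 = 8 bars.
8 (basic form) + 2 (cadential extension) + 1 (link) + 3 (introduction) = 14.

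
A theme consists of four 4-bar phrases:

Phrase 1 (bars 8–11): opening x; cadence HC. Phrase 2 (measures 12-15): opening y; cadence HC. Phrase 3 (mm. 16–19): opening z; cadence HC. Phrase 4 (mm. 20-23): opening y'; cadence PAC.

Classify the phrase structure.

Four phrases in two halves: the first half (mm. 8-15) ends with a half cadence, the second (bars 16–23) with a perfect authentic cadence — a large antecedent–consequent pair, i.e. a double period.
Phrase 3 begins with different material from phrase 1, making it contrasting.

contrasting double period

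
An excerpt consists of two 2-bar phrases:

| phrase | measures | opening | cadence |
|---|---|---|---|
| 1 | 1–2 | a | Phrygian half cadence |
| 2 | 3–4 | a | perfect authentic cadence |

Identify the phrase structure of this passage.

Phrase 1 ends with a Phrygian half cadence (weaker) and phrase 2 with a perfect authentic cadence (stronger): antecedent + consequent = a period.
The two phrases open with the same material (a / a), so the period is parallel.

parallel period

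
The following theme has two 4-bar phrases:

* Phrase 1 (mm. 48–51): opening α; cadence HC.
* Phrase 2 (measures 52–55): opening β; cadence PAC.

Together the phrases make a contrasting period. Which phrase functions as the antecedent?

phrase 1

The phrase ending with the weaker cadence (half cadence) is the antecedent; the one ending more conclusively (perfect authentic cadence) is the consequent. The antecedent is phrase 1.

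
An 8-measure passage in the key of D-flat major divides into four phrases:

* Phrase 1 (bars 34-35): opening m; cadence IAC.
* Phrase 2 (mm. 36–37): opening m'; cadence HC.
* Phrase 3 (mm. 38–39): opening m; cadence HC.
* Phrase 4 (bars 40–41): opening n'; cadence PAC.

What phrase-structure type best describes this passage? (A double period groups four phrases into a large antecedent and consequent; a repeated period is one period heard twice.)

Four phrases in two halves: the first half (measures 34-37) ends with a half cadence, the second (bars 38–41) with a perfect authentic cadence — a large antecedent–consequent pair, i.e. a double period.
Phrase 3 begins with the same material as phrase 1, making it parallel.

parallel double period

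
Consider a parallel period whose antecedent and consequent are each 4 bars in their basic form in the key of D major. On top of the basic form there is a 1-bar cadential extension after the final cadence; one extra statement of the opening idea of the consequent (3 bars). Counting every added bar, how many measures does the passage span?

Basic parallel period: 4 + 4 = 8 bars.
8 (basic form) + 1 (cadential extension) + 3 (extra statement) = 12.

12 measures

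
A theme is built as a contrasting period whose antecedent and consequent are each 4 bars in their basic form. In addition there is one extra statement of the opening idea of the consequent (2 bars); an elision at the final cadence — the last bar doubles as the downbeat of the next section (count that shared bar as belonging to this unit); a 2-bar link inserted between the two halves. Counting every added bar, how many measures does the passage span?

12 measures

Basic contrasting period: 4 + 4 = 8 bars.
8 (basic form) + 2 (extra statement) + 2 (link) = 12.
The elision shares a bar with the next section but does not change this unit's count.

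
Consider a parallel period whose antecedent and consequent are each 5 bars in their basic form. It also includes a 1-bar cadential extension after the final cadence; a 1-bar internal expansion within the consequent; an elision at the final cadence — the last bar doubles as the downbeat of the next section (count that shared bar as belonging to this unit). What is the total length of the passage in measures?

Basic parallel period: 5 + 5 = 10 bars.
10 (basic form) + 1 (cadential extension) + 1 (internal expansion) = 12.
The elision shares a bar with the next section but does not change this unit's count.

12 measures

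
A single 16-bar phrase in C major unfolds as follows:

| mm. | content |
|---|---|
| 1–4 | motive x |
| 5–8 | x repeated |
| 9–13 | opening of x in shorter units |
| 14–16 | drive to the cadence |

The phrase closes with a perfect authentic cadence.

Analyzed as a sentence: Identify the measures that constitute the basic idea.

measures 1–4

The presentation of a sentence is the basic idea (measures 1–4) plus its repetition (bars 5–8); the basic idea is therefore bars 1–4.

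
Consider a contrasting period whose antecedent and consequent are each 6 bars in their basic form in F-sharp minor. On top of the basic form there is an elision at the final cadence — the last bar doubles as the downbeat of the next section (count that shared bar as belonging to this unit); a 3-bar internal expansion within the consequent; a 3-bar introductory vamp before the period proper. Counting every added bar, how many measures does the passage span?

18 measures

Basic contrasting period: 6 + 6 = 12 bars.
12 (basic form) + 3 (internal expansion) + 3 (introduction) = 18.
The elision shares a bar with the next section but does not change this unit's count.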